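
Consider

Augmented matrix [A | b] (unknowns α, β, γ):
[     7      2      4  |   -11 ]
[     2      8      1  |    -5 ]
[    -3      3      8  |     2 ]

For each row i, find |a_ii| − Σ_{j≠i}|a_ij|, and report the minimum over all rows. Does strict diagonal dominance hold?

row 1: |7| − (2+4) = 1
row 2: |8| − (2+1) = 5
row 3: |8| − (3+3) = 2
minimum over rows = 1 → strictly diagonally dominant (convergence guaranteed)

1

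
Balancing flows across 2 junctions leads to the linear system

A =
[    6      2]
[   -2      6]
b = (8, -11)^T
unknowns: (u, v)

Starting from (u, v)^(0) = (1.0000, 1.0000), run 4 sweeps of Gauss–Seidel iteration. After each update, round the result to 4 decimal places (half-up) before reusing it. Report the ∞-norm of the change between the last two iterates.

0.0103

Iteration 1:
  u = (8 - (2)·1.0000) / (6) = 1.0000
  v = (-11 - (-2)·1.0000) / (6) = -1.5000
Iteration 2:
  u = (8 - (2)·-1.5000) / (6) = 1.8333
  v = (-11 - (-2)·1.8333) / (6) = -1.2222
Iteration 3:
  u = (8 - (2)·-1.2222) / (6) = 1.7407
  v = (-11 - (-2)·1.7407) / (6) = -1.2531
Iteration 4:
  u = (8 - (2)·-1.2531) / (6) = 1.7510
  v = (-11 - (-2)·1.7510) / (6) = -1.2497
Change: (0.0103, 0.0034) → max |·| = 0.0103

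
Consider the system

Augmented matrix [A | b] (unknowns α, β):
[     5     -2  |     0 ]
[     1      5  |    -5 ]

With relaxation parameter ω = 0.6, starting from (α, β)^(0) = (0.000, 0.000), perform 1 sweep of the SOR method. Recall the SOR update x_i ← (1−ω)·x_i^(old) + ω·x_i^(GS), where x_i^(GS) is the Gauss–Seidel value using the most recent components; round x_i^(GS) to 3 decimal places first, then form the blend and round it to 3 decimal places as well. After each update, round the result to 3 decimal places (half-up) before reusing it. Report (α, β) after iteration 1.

Iteration 1:
  α: GS value = (0 - (-2)·0.000) / (5) = 0.000;  α ← (1−ω)·0.000 + ω·0.000 = 0.000
  β: GS value = (-5 - (1)·0.000) / (5) = -1.000;  β ← (1−ω)·0.000 + ω·-1.000 = -0.600

(0.000, -0.600)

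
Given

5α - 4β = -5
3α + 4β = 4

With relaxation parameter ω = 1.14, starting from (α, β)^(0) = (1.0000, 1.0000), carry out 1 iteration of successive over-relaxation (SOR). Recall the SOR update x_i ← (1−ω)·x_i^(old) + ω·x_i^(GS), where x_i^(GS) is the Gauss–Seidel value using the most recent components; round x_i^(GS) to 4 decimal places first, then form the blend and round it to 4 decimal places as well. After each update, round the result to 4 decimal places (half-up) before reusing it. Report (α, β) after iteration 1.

(-0.3680, 1.3146)

Iteration 1:
  α: GS value = (-5 - (-4)·1.0000) / (5) = -0.2000;  α ← (1−ω)·1.0000 + ω·-0.2000 = -0.3680
  β: GS value = (4 - (3)·-0.3680) / (4) = 1.2760;  β ← (1−ω)·1.0000 + ω·1.2760 = 1.3146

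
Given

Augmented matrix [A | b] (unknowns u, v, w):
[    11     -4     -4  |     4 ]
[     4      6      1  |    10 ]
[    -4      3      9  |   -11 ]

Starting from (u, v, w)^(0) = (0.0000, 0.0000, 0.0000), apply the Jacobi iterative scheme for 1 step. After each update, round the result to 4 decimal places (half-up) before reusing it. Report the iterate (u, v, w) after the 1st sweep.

(0.3636, 1.6667, -1.2222)

Iteration 1:
  u = (4 - (-4)·0.0000 - (-4)·0.0000) / (11) = 0.3636
  v = (10 - (4)·0.0000 - (1)·0.0000) / (6) = 1.6667
  w = (-11 - (-4)·0.0000 - (3)·0.0000) / (9) = -1.2222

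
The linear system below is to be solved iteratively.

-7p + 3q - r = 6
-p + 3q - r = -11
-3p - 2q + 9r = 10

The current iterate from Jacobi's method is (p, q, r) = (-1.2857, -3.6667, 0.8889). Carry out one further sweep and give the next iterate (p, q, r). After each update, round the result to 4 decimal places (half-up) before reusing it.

(-2.5556, -3.7989, -0.1323)

One sweep:
  p = (6 - (3)·-3.6667 - (-1)·0.8889) / (-7) = -2.5556
  q = (-11 - (-1)·-1.2857 - (-1)·0.8889) / (3) = -3.7989
  r = (10 - (-3)·-1.2857 - (-2)·-3.6667) / (9) = -0.1323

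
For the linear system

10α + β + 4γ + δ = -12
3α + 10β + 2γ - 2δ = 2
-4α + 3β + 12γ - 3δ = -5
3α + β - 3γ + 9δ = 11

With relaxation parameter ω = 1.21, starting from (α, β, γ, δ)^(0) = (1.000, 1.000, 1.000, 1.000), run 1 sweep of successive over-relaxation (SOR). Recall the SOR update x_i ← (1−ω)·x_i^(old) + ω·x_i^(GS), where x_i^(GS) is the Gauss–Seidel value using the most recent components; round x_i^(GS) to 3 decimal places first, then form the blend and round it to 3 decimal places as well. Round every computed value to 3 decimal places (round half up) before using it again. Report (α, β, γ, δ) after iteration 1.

Iteration 1:
  α: GS value = (-12 - (1)·1.000 - (4)·1.000 - (1)·1.000) / (10) = -1.800;  α ← (1−ω)·1.000 + ω·-1.800 = -2.388
  β: GS value = (2 - (3)·-2.388 - (2)·1.000 - (-2)·1.000) / (10) = 0.916;  β ← (1−ω)·1.000 + ω·0.916 = 0.898
  γ: GS value = (-5 - (-4)·-2.388 - (3)·0.898 - (-3)·1.000) / (12) = -1.187;  γ ← (1−ω)·1.000 + ω·-1.187 = -1.646
  δ: GS value = (11 - (3)·-2.388 - (1)·0.898 - (-3)·-1.646) / (9) = 1.370;  δ ← (1−ω)·1.000 + ω·1.370 = 1.448

(-2.388, 0.898, -1.646, 1.448)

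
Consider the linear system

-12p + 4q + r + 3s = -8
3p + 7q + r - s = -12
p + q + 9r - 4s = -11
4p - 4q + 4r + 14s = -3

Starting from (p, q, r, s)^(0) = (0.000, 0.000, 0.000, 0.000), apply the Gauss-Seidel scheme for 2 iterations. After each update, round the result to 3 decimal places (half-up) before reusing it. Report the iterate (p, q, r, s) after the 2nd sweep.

(-0.257, -1.546, -1.319, -0.206)

Iteration 1:
  p = (-8 - (4)·0.000 - (1)·0.000 - (3)·0.000) / (-12) = 0.667
  q = (-12 - (3)·0.667 - (1)·0.000 - (-1)·0.000) / (7) = -2.000
  r = (-11 - (1)·0.667 - (1)·-2.000 - (-4)·0.000) / (9) = -1.074
  s = (-3 - (4)·0.667 - (-4)·-2.000 - (4)·-1.074) / (14) = -0.669
Iteration 2:
  p = (-8 - (4)·-2.000 - (1)·-1.074 - (3)·-0.669) / (-12) = -0.257
  q = (-12 - (3)·-0.257 - (1)·-1.074 - (-1)·-0.669) / (7) = -1.546
  r = (-11 - (1)·-0.257 - (1)·-1.546 - (-4)·-0.669) / (9) = -1.319
  s = (-3 - (4)·-0.257 - (-4)·-1.546 - (4)·-1.319) / (14) = -0.206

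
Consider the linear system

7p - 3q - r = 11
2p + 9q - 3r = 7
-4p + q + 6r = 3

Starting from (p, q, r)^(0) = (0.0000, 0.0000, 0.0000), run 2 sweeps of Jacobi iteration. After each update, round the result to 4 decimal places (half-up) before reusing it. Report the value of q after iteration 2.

Iteration 1:
  p = (11 - (-3)·0.0000 - (-1)·0.0000) / (7) = 1.5714
  q = (7 - (2)·0.0000 - (-3)·0.0000) / (9) = 0.7778
  r = (3 - (-4)·0.0000 - (1)·0.0000) / (6) = 0.5000
Iteration 2:
  p = (11 - (-3)·0.7778 - (-1)·0.5000) / (7) = 1.9762
  q = (7 - (2)·1.5714 - (-3)·0.5000) / (9) = 0.5952
  r = (3 - (-4)·1.5714 - (1)·0.7778) / (6) = 1.4180

0.5952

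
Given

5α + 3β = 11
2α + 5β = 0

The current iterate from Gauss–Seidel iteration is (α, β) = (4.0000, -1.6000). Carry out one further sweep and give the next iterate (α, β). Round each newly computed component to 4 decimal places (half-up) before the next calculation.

One sweep:
  α = (11 - (3)·-1.6000) / (5) = 3.1600
  β = (0 - (2)·3.1600) / (5) = -1.2640

(3.1600, -1.2640)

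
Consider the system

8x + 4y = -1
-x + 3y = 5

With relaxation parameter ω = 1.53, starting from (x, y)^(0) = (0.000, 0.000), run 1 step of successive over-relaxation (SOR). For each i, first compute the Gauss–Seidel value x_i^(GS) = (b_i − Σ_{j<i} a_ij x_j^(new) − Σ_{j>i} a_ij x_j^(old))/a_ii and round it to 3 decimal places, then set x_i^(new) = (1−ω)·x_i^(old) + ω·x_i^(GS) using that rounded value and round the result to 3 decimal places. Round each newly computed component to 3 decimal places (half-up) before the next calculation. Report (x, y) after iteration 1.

(-0.191, 2.453)

Iteration 1:
  x: GS value = (-1 - (4)·0.000) / (8) = -0.125;  x ← (1−ω)·0.000 + ω·-0.125 = -0.191
  y: GS value = (5 - (-1)·-0.191) / (3) = 1.603;  y ← (1−ω)·0.000 + ω·1.603 = 2.453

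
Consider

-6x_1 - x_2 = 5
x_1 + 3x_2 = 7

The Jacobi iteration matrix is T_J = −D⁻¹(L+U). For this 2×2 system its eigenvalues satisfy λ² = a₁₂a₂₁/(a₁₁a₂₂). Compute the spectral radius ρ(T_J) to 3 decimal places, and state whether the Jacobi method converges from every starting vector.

0.236

a₁₂a₂₁/(a₁₁a₂₂) = (-1)·(1) / ((-6)·(3)) = 0.055556
ρ = √|0.055556| = √0.055556 = 0.236
ρ < 1, so Jacobi converges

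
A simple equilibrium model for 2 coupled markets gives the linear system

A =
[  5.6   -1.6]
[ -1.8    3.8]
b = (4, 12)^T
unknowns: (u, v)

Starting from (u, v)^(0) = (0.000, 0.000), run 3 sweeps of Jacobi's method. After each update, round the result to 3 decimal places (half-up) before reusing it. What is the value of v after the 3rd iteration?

3.924

Iteration 1:
  u = (4 - (-1.6)·0.000) / (5.6) = 0.714
  v = (12 - (-1.8)·0.000) / (3.8) = 3.158
Iteration 2:
  u = (4 - (-1.6)·3.158) / (5.6) = 1.617
  v = (12 - (-1.8)·0.714) / (3.8) = 3.496
Iteration 3:
  u = (4 - (-1.6)·3.496) / (5.6) = 1.713
  v = (12 - (-1.8)·1.617) / (3.8) = 3.924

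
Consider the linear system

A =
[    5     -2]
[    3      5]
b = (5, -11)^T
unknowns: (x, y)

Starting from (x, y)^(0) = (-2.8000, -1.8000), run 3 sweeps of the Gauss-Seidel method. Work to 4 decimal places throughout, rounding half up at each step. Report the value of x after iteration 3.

Iteration 1:
  x = (5 - (-2)·-1.8000) / (5) = 0.2800
  y = (-11 - (3)·0.2800) / (5) = -2.3680
Iteration 2:
  x = (5 - (-2)·-2.3680) / (5) = 0.0528
  y = (-11 - (3)·0.0528) / (5) = -2.2317
Iteration 3:
  x = (5 - (-2)·-2.2317) / (5) = 0.1073
  y = (-11 - (3)·0.1073) / (5) = -2.2644

0.1073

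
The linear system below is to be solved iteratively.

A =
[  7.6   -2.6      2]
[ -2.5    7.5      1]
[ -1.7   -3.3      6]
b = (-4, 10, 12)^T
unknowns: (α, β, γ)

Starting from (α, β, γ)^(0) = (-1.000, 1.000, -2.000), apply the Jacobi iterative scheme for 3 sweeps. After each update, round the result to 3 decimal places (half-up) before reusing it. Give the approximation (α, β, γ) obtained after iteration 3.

(-0.870, 0.731, 2.435)

Iteration 1:
  α = (-4 - (-2.6)·1.000 - (2)·-2.000) / (7.6) = 0.342
  β = (10 - (-2.5)·-1.000 - (1)·-2.000) / (7.5) = 1.267
  γ = (12 - (-1.7)·-1.000 - (-3.3)·1.000) / (6) = 2.267
Iteration 2:
  α = (-4 - (-2.6)·1.267 - (2)·2.267) / (7.6) = -0.689
  β = (10 - (-2.5)·0.342 - (1)·2.267) / (7.5) = 1.145
  γ = (12 - (-1.7)·0.342 - (-3.3)·1.267) / (6) = 2.794
Iteration 3:
  α = (-4 - (-2.6)·1.145 - (2)·2.794) / (7.6) = -0.870
  β = (10 - (-2.5)·-0.689 - (1)·2.794) / (7.5) = 0.731
  γ = (12 - (-1.7)·-0.689 - (-3.3)·1.145) / (6) = 2.435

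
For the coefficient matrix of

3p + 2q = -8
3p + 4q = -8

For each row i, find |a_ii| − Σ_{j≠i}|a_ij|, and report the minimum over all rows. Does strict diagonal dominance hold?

1

row 1: |3| − (2) = 1
row 2: |4| − (3) = 1
minimum over rows = 1 → strictly diagonally dominant (convergence guaranteed)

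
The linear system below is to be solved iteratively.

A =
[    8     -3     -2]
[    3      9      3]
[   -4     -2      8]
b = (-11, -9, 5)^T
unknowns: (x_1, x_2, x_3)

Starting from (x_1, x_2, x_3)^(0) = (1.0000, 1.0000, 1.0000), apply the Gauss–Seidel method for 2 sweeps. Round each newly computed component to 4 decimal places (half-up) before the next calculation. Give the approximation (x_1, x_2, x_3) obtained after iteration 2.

Iteration 1:
  x_1 = (-11 - (-3)·1.0000 - (-2)·1.0000) / (8) = -0.7500
  x_2 = (-9 - (3)·-0.7500 - (3)·1.0000) / (9) = -1.0833
  x_3 = (5 - (-4)·-0.7500 - (-2)·-1.0833) / (8) = -0.0208
Iteration 2:
  x_1 = (-11 - (-3)·-1.0833 - (-2)·-0.0208) / (8) = -1.7864
  x_2 = (-9 - (3)·-1.7864 - (3)·-0.0208) / (9) = -0.3976
  x_3 = (5 - (-4)·-1.7864 - (-2)·-0.3976) / (8) = -0.3676

(-1.7864, -0.3976, -0.3676)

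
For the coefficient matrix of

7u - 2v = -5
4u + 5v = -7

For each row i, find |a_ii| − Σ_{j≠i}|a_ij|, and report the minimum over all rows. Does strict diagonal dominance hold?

row 1: |7| − (2) = 5
row 2: |5| − (4) = 1
minimum over rows = 1 → strictly diagonally dominant (convergence guaranteed)

1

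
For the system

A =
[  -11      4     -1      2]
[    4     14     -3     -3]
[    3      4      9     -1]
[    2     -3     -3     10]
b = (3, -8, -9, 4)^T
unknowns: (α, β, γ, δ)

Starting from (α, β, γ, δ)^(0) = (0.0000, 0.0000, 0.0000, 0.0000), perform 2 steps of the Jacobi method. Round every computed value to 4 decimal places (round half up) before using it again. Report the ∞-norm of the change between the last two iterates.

Iteration 1:
  α = (3 - (4)·0.0000 - (-1)·0.0000 - (2)·0.0000) / (-11) = -0.2727
  β = (-8 - (4)·0.0000 - (-3)·0.0000 - (-3)·0.0000) / (14) = -0.5714
  γ = (-9 - (3)·0.0000 - (4)·0.0000 - (-1)·0.0000) / (9) = -1.0000
  δ = (4 - (2)·0.0000 - (-3)·0.0000 - (-3)·0.0000) / (10) = 0.4000
Iteration 2:
  α = (3 - (4)·-0.5714 - (-1)·-1.0000 - (2)·0.4000) / (-11) = -0.3169
  β = (-8 - (4)·-0.2727 - (-3)·-1.0000 - (-3)·0.4000) / (14) = -0.6221
  γ = (-9 - (3)·-0.2727 - (4)·-0.5714 - (-1)·0.4000) / (9) = -0.6107
  δ = (4 - (2)·-0.2727 - (-3)·-0.5714 - (-3)·-1.0000) / (10) = -0.0169
Change: (-0.0442, -0.0507, 0.3893, -0.4169) → max |·| = 0.4169

0.4169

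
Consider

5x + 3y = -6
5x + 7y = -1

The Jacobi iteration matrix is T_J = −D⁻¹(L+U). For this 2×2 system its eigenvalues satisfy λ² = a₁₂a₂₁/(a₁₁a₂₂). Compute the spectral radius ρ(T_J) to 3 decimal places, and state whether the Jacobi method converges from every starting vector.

0.655

a₁₂a₂₁/(a₁₁a₂₂) = (3)·(5) / ((5)·(7)) = 0.428571
ρ = √|0.428571| = √0.428571 = 0.655
ρ < 1, so Jacobi converges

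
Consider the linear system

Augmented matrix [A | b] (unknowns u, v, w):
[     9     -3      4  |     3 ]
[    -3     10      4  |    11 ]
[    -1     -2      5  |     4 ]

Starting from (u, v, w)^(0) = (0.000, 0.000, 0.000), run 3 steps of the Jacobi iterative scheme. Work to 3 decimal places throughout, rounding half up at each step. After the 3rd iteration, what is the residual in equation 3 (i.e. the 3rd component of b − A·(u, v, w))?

-0.699

Iteration 1:
  u = (3 - (-3)·0.000 - (4)·0.000) / (9) = 0.333
  v = (11 - (-3)·0.000 - (4)·0.000) / (10) = 1.100
  w = (4 - (-1)·0.000 - (-2)·0.000) / (5) = 0.800
Iteration 2:
  u = (3 - (-3)·1.100 - (4)·0.800) / (9) = 0.344
  v = (11 - (-3)·0.333 - (4)·0.800) / (10) = 0.880
  w = (4 - (-1)·0.333 - (-2)·1.100) / (5) = 1.307
Iteration 3:
  u = (3 - (-3)·0.880 - (4)·1.307) / (9) = 0.046
  v = (11 - (-3)·0.344 - (4)·1.307) / (10) = 0.680
  w = (4 - (-1)·0.344 - (-2)·0.880) / (5) = 1.221
Residual b − A·x = (-0.258, -0.546, -0.699)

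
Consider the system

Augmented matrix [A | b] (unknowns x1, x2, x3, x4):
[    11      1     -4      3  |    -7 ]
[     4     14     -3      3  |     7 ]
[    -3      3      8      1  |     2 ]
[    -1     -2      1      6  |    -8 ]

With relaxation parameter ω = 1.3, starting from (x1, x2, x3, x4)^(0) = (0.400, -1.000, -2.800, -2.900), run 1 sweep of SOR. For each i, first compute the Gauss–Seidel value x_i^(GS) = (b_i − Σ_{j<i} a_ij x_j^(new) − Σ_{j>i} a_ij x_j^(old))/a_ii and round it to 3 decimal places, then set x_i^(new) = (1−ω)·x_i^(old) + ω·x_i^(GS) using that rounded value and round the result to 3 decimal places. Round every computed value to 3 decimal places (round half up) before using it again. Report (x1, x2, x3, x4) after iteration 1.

(-1.125, 1.396, 0.407, -0.590)

Iteration 1:
  x1: GS value = (-7 - (1)·-1.000 - (-4)·-2.800 - (3)·-2.900) / (11) = -0.773;  x1 ← (1−ω)·0.400 + ω·-0.773 = -1.125
  x2: GS value = (7 - (4)·-1.125 - (-3)·-2.800 - (3)·-2.900) / (14) = 0.843;  x2 ← (1−ω)·-1.000 + ω·0.843 = 1.396
  x3: GS value = (2 - (-3)·-1.125 - (3)·1.396 - (1)·-2.900) / (8) = -0.333;  x3 ← (1−ω)·-2.800 + ω·-0.333 = 0.407
  x4: GS value = (-8 - (-1)·-1.125 - (-2)·1.396 - (1)·0.407) / (6) = -1.123;  x4 ← (1−ω)·-2.900 + ω·-1.123 = -0.590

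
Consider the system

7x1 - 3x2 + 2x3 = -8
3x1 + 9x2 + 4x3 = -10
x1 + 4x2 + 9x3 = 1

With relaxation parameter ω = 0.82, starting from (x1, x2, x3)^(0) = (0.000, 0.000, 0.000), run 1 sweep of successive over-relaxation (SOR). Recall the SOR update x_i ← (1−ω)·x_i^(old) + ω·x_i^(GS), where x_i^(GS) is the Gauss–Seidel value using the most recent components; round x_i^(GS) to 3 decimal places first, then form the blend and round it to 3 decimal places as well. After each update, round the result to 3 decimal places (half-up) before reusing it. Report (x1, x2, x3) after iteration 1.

(-0.937, -0.655, 0.415)

Iteration 1:
  x1: GS value = (-8 - (-3)·0.000 - (2)·0.000) / (7) = -1.143;  x1 ← (1−ω)·0.000 + ω·-1.143 = -0.937
  x2: GS value = (-10 - (3)·-0.937 - (4)·0.000) / (9) = -0.799;  x2 ← (1−ω)·0.000 + ω·-0.799 = -0.655
  x3: GS value = (1 - (1)·-0.937 - (4)·-0.655) / (9) = 0.506;  x3 ← (1−ω)·0.000 + ω·0.506 = 0.415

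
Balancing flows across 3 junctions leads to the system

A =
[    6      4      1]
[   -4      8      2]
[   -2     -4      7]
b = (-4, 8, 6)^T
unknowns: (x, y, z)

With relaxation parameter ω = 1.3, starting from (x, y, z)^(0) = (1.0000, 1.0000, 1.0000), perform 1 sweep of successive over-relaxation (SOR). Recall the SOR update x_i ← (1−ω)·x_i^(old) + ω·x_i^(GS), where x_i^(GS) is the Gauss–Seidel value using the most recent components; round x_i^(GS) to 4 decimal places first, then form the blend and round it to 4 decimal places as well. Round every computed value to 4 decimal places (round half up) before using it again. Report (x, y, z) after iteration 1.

Iteration 1:
  x: GS value = (-4 - (4)·1.0000 - (1)·1.0000) / (6) = -1.5000;  x ← (1−ω)·1.0000 + ω·-1.5000 = -2.2500
  y: GS value = (8 - (-4)·-2.2500 - (2)·1.0000) / (8) = -0.3750;  y ← (1−ω)·1.0000 + ω·-0.3750 = -0.7875
  z: GS value = (6 - (-2)·-2.2500 - (-4)·-0.7875) / (7) = -0.2357;  z ← (1−ω)·1.0000 + ω·-0.2357 = -0.6064

(-2.2500, -0.7875, -0.6064)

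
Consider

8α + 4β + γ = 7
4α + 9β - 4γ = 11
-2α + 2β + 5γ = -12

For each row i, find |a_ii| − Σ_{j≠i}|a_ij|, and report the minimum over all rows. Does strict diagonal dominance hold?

1

row 1: |8| − (4+1) = 3
row 2: |9| − (4+4) = 1
row 3: |5| − (2+2) = 1
minimum over rows = 1 → strictly diagonally dominant (convergence guaranteed)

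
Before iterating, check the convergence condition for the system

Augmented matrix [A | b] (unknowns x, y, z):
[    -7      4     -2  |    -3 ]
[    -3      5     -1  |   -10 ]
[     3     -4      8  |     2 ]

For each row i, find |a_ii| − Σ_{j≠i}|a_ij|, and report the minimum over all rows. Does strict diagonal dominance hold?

1

row 1: |-7| − (4+2) = 1
row 2: |5| − (3+1) = 1
row 3: |8| − (3+4) = 1
minimum over rows = 1 → strictly diagonally dominant (convergence guaranteed)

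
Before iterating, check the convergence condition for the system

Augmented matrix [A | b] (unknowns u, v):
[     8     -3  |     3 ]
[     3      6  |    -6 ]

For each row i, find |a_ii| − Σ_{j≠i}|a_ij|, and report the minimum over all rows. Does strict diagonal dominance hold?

3

row 1: |8| − (3) = 5
row 2: |6| − (3) = 3
minimum over rows = 3 → strictly diagonally dominant (convergence guaranteed)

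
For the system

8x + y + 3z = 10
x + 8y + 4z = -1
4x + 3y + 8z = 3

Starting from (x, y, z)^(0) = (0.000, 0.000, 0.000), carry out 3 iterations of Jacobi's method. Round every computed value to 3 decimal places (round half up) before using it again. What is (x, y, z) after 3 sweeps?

(1.385, -0.164, -0.012)

Iteration 1:
  x = (10 - (1)·0.000 - (3)·0.000) / (8) = 1.250
  y = (-1 - (1)·0.000 - (4)·0.000) / (8) = -0.125
  z = (3 - (4)·0.000 - (3)·0.000) / (8) = 0.375
Iteration 2:
  x = (10 - (1)·-0.125 - (3)·0.375) / (8) = 1.125
  y = (-1 - (1)·1.250 - (4)·0.375) / (8) = -0.469
  z = (3 - (4)·1.250 - (3)·-0.125) / (8) = -0.203
Iteration 3:
  x = (10 - (1)·-0.469 - (3)·-0.203) / (8) = 1.385
  y = (-1 - (1)·1.125 - (4)·-0.203) / (8) = -0.164
  z = (3 - (4)·1.125 - (3)·-0.469) / (8) = -0.012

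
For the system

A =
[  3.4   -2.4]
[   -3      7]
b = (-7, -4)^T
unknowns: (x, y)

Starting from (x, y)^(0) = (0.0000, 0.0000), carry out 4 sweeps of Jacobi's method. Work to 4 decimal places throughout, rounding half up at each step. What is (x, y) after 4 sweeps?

(-3.2071, -1.8936)

Iteration 1:
  x = (-7 - (-2.4)·0.0000) / (3.4) = -2.0588
  y = (-4 - (-3)·0.0000) / (7) = -0.5714
Iteration 2:
  x = (-7 - (-2.4)·-0.5714) / (3.4) = -2.4622
  y = (-4 - (-3)·-2.0588) / (7) = -1.4538
Iteration 3:
  x = (-7 - (-2.4)·-1.4538) / (3.4) = -3.0850
  y = (-4 - (-3)·-2.4622) / (7) = -1.6267
Iteration 4:
  x = (-7 - (-2.4)·-1.6267) / (3.4) = -3.2071
  y = (-4 - (-3)·-3.0850) / (7) = -1.8936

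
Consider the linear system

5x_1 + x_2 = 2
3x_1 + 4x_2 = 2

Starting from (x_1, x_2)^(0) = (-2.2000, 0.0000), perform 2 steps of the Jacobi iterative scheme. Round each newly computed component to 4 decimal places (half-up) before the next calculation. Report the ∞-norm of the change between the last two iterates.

1.9500

Iteration 1:
  x_1 = (2 - (1)·0.0000) / (5) = 0.4000
  x_2 = (2 - (3)·-2.2000) / (4) = 2.1500
Iteration 2:
  x_1 = (2 - (1)·2.1500) / (5) = -0.0300
  x_2 = (2 - (3)·0.4000) / (4) = 0.2000
Change: (-0.4300, -1.9500) → max |·| = 1.9500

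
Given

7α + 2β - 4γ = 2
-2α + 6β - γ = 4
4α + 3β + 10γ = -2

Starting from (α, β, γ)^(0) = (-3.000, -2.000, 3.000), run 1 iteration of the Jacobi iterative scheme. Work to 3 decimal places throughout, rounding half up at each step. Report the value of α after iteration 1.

Iteration 1:
  α = (2 - (2)·-2.000 - (-4)·3.000) / (7) = 2.571
  β = (4 - (-2)·-3.000 - (-1)·3.000) / (6) = 0.167
  γ = (-2 - (4)·-3.000 - (3)·-2.000) / (10) = 1.600

2.571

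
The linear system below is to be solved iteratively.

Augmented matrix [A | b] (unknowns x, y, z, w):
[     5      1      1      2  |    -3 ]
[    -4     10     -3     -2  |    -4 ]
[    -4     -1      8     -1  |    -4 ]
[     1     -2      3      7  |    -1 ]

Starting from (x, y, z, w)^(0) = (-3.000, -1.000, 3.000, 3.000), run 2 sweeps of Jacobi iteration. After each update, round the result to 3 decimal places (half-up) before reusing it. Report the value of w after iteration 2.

Iteration 1:
  x = (-3 - (1)·-1.000 - (1)·3.000 - (2)·3.000) / (5) = -2.200
  y = (-4 - (-4)·-3.000 - (-3)·3.000 - (-2)·3.000) / (10) = -0.100
  z = (-4 - (-4)·-3.000 - (-1)·-1.000 - (-1)·3.000) / (8) = -1.750
  w = (-1 - (1)·-3.000 - (-2)·-1.000 - (3)·3.000) / (7) = -1.286
Iteration 2:
  x = (-3 - (1)·-0.100 - (1)·-1.750 - (2)·-1.286) / (5) = 0.284
  y = (-4 - (-4)·-2.200 - (-3)·-1.750 - (-2)·-1.286) / (10) = -2.062
  z = (-4 - (-4)·-2.200 - (-1)·-0.100 - (-1)·-1.286) / (8) = -1.773
  w = (-1 - (1)·-2.200 - (-2)·-0.100 - (3)·-1.750) / (7) = 0.893

0.893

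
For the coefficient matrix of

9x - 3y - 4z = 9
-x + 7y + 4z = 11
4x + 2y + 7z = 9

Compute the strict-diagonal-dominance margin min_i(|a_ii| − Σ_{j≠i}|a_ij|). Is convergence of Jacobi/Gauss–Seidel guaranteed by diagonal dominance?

1

row 1: |9| − (3+4) = 2
row 2: |7| − (1+4) = 2
row 3: |7| − (4+2) = 1
minimum over rows = 1 → strictly diagonally dominant (convergence guaranteed)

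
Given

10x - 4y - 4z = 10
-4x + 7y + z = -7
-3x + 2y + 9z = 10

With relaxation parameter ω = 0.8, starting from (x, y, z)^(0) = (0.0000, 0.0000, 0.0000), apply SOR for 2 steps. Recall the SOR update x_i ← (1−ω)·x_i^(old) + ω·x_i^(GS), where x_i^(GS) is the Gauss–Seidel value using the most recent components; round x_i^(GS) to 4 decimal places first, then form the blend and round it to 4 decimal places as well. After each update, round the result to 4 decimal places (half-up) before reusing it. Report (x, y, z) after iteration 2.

(1.1984, -0.4738, 1.5286)

Iteration 1:
  x: GS value = (10 - (-4)·0.0000 - (-4)·0.0000) / (10) = 1.0000;  x ← (1−ω)·0.0000 + ω·1.0000 = 0.8000
  y: GS value = (-7 - (-4)·0.8000 - (1)·0.0000) / (7) = -0.5429;  y ← (1−ω)·0.0000 + ω·-0.5429 = -0.4343
  z: GS value = (10 - (-3)·0.8000 - (2)·-0.4343) / (9) = 1.4743;  z ← (1−ω)·0.0000 + ω·1.4743 = 1.1794
Iteration 2:
  x: GS value = (10 - (-4)·-0.4343 - (-4)·1.1794) / (10) = 1.2980;  x ← (1−ω)·0.8000 + ω·1.2980 = 1.1984
  y: GS value = (-7 - (-4)·1.1984 - (1)·1.1794) / (7) = -0.4837;  y ← (1−ω)·-0.4343 + ω·-0.4837 = -0.4738
  z: GS value = (10 - (-3)·1.1984 - (2)·-0.4738) / (9) = 1.6159;  z ← (1−ω)·1.1794 + ω·1.6159 = 1.5286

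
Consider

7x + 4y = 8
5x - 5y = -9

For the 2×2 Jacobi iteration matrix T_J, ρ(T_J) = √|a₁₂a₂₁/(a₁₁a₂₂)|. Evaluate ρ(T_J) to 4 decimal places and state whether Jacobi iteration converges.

0.7559

a₁₂a₂₁/(a₁₁a₂₂) = (4)·(5) / ((7)·(-5)) = -0.571429
ρ = √|-0.571429| = √0.571429 = 0.7559
ρ < 1, so Jacobi converges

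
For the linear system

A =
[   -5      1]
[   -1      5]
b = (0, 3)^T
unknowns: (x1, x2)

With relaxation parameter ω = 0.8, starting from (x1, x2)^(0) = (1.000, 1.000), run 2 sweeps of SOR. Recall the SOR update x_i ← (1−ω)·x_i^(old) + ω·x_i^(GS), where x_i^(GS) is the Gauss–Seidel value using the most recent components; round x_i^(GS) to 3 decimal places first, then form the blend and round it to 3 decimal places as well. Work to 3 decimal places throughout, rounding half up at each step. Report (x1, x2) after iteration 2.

Iteration 1:
  x1: GS value = (0 - (1)·1.000) / (-5) = 0.200;  x1 ← (1−ω)·1.000 + ω·0.200 = 0.360
  x2: GS value = (3 - (-1)·0.360) / (5) = 0.672;  x2 ← (1−ω)·1.000 + ω·0.672 = 0.738
Iteration 2:
  x1: GS value = (0 - (1)·0.738) / (-5) = 0.148;  x1 ← (1−ω)·0.360 + ω·0.148 = 0.190
  x2: GS value = (3 - (-1)·0.190) / (5) = 0.638;  x2 ← (1−ω)·0.738 + ω·0.638 = 0.658

(0.190, 0.658)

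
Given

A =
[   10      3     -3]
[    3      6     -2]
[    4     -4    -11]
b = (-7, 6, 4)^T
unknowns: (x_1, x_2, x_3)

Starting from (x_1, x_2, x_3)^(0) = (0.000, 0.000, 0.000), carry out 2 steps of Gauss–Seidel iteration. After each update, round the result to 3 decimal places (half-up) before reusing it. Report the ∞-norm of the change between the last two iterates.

0.738

Iteration 1:
  x_1 = (-7 - (3)·0.000 - (-3)·0.000) / (10) = -0.700
  x_2 = (6 - (3)·-0.700 - (-2)·0.000) / (6) = 1.350
  x_3 = (4 - (4)·-0.700 - (-4)·1.350) / (-11) = -1.109
Iteration 2:
  x_1 = (-7 - (3)·1.350 - (-3)·-1.109) / (10) = -1.438
  x_2 = (6 - (3)·-1.438 - (-2)·-1.109) / (6) = 1.349
  x_3 = (4 - (4)·-1.438 - (-4)·1.349) / (-11) = -1.377
Change: (-0.738, -0.001, -0.268) → max |·| = 0.738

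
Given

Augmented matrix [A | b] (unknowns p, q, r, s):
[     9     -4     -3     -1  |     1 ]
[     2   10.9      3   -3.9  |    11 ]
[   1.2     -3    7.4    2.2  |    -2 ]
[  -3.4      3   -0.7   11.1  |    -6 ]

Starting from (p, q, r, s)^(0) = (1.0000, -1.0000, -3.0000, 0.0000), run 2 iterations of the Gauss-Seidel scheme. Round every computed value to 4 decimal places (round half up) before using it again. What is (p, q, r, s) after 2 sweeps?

(1.1360, 0.0608, 0.0046, -0.2087)

Iteration 1:
  p = (1 - (-4)·-1.0000 - (-3)·-3.0000 - (-1)·0.0000) / (9) = -1.3333
  q = (11 - (2)·-1.3333 - (3)·-3.0000 - (-3.9)·0.0000) / (10.9) = 2.0795
  r = (-2 - (1.2)·-1.3333 - (-3)·2.0795 - (2.2)·0.0000) / (7.4) = 0.7890
  s = (-6 - (-3.4)·-1.3333 - (3)·2.0795 - (-0.7)·0.7890) / (11.1) = -1.4612
Iteration 2:
  p = (1 - (-4)·2.0795 - (-3)·0.7890 - (-1)·-1.4612) / (9) = 1.1360
  q = (11 - (2)·1.1360 - (3)·0.7890 - (-3.9)·-1.4612) / (10.9) = 0.0608
  r = (-2 - (1.2)·1.1360 - (-3)·0.0608 - (2.2)·-1.4612) / (7.4) = 0.0046
  s = (-6 - (-3.4)·1.1360 - (3)·0.0608 - (-0.7)·0.0046) / (11.1) = -0.2087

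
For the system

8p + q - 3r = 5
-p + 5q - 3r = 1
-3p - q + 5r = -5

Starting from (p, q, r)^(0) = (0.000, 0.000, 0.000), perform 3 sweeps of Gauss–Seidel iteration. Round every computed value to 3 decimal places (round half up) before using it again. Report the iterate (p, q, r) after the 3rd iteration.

(0.337, -0.205, -0.839)

Iteration 1:
  p = (5 - (1)·0.000 - (-3)·0.000) / (8) = 0.625
  q = (1 - (-1)·0.625 - (-3)·0.000) / (5) = 0.325
  r = (-5 - (-3)·0.625 - (-1)·0.325) / (5) = -0.560
Iteration 2:
  p = (5 - (1)·0.325 - (-3)·-0.560) / (8) = 0.374
  q = (1 - (-1)·0.374 - (-3)·-0.560) / (5) = -0.061
  r = (-5 - (-3)·0.374 - (-1)·-0.061) / (5) = -0.788
Iteration 3:
  p = (5 - (1)·-0.061 - (-3)·-0.788) / (8) = 0.337
  q = (1 - (-1)·0.337 - (-3)·-0.788) / (5) = -0.205
  r = (-5 - (-3)·0.337 - (-1)·-0.205) / (5) = -0.839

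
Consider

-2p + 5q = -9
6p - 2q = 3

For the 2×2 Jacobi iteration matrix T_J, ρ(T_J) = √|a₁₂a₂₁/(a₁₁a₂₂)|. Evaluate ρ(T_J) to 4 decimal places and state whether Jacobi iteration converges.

a₁₂a₂₁/(a₁₁a₂₂) = (5)·(6) / ((-2)·(-2)) = 7.500000
ρ = √|7.500000| = √7.500000 = 2.7386
ρ > 1, so Jacobi diverges

2.7386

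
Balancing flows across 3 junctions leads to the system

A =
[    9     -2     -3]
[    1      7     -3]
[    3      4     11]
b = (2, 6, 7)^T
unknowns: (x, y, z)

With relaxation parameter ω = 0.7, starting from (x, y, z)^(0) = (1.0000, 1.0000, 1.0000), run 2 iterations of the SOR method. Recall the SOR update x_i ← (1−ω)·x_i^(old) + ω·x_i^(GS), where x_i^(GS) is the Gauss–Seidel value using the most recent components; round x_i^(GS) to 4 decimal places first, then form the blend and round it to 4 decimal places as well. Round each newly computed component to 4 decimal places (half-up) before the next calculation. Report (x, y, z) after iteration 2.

Iteration 1:
  x: GS value = (2 - (-2)·1.0000 - (-3)·1.0000) / (9) = 0.7778;  x ← (1−ω)·1.0000 + ω·0.7778 = 0.8445
  y: GS value = (6 - (1)·0.8445 - (-3)·1.0000) / (7) = 1.1651;  y ← (1−ω)·1.0000 + ω·1.1651 = 1.1156
  z: GS value = (7 - (3)·0.8445 - (4)·1.1156) / (11) = 0.0004;  z ← (1−ω)·1.0000 + ω·0.0004 = 0.3003
Iteration 2:
  x: GS value = (2 - (-2)·1.1156 - (-3)·0.3003) / (9) = 0.5702;  x ← (1−ω)·0.8445 + ω·0.5702 = 0.6525
  y: GS value = (6 - (1)·0.6525 - (-3)·0.3003) / (7) = 0.8926;  y ← (1−ω)·1.1156 + ω·0.8926 = 0.9595
  z: GS value = (7 - (3)·0.6525 - (4)·0.9595) / (11) = 0.1095;  z ← (1−ω)·0.3003 + ω·0.1095 = 0.1667

(0.6525, 0.9595, 0.1667)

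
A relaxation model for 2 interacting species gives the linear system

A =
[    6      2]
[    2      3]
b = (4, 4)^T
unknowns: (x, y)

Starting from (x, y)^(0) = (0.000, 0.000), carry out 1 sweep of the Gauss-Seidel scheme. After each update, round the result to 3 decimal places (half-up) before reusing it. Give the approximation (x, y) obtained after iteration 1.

Iteration 1:
  x = (4 - (2)·0.000) / (6) = 0.667
  y = (4 - (2)·0.667) / (3) = 0.889

(0.667, 0.889)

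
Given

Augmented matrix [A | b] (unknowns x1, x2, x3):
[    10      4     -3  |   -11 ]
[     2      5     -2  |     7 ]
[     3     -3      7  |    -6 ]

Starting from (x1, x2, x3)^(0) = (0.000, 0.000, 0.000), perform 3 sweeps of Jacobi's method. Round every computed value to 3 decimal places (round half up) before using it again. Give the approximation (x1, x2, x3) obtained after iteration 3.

Iteration 1:
  x1 = (-11 - (4)·0.000 - (-3)·0.000) / (10) = -1.100
  x2 = (7 - (2)·0.000 - (-2)·0.000) / (5) = 1.400
  x3 = (-6 - (3)·0.000 - (-3)·0.000) / (7) = -0.857
Iteration 2:
  x1 = (-11 - (4)·1.400 - (-3)·-0.857) / (10) = -1.917
  x2 = (7 - (2)·-1.100 - (-2)·-0.857) / (5) = 1.497
  x3 = (-6 - (3)·-1.100 - (-3)·1.400) / (7) = 0.214
Iteration 3:
  x1 = (-11 - (4)·1.497 - (-3)·0.214) / (10) = -1.635
  x2 = (7 - (2)·-1.917 - (-2)·0.214) / (5) = 2.252
  x3 = (-6 - (3)·-1.917 - (-3)·1.497) / (7) = 0.606

(-1.635, 2.252, 0.606)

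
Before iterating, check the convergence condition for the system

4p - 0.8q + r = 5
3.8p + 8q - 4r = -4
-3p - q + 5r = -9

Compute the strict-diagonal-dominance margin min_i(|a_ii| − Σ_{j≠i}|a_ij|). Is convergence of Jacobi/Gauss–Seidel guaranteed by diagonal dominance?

row 1: |4| − (0.8+1) = 2.2
row 2: |8| − (3.8+4) = 0.2
row 3: |5| − (3+1) = 1
minimum over rows = 0.2 → strictly diagonally dominant (convergence guaranteed)

0.2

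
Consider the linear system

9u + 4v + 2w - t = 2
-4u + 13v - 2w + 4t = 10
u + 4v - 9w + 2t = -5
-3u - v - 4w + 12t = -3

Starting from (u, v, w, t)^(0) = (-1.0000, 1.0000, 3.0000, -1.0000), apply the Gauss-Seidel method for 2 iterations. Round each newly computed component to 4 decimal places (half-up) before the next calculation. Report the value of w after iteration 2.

Iteration 1:
  u = (2 - (4)·1.0000 - (2)·3.0000 - (-1)·-1.0000) / (9) = -1.0000
  v = (10 - (-4)·-1.0000 - (-2)·3.0000 - (4)·-1.0000) / (13) = 1.2308
  w = (-5 - (1)·-1.0000 - (4)·1.2308 - (2)·-1.0000) / (-9) = 0.7692
  t = (-3 - (-3)·-1.0000 - (-1)·1.2308 - (-4)·0.7692) / (12) = -0.1410
Iteration 2:
  u = (2 - (4)·1.2308 - (2)·0.7692 - (-1)·-0.1410) / (9) = -0.5114
  v = (10 - (-4)·-0.5114 - (-2)·0.7692 - (4)·-0.1410) / (13) = 0.7736
  w = (-5 - (1)·-0.5114 - (4)·0.7736 - (2)·-0.1410) / (-9) = 0.8112
  t = (-3 - (-3)·-0.5114 - (-1)·0.7736 - (-4)·0.8112) / (12) = -0.0430

0.8112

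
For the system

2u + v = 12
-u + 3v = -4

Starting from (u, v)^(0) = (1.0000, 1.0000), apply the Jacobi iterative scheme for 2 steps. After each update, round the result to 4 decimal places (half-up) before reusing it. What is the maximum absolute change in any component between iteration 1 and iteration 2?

1.5000

Iteration 1:
  u = (12 - (1)·1.0000) / (2) = 5.5000
  v = (-4 - (-1)·1.0000) / (3) = -1.0000
Iteration 2:
  u = (12 - (1)·-1.0000) / (2) = 6.5000
  v = (-4 - (-1)·5.5000) / (3) = 0.5000
Change: (1.0000, 1.5000) → max |·| = 1.5000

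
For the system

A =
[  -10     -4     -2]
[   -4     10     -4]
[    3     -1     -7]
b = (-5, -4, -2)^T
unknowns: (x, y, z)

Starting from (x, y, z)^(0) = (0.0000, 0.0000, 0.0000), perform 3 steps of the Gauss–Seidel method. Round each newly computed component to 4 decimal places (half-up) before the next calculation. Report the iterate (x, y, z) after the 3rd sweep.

Iteration 1:
  x = (-5 - (-4)·0.0000 - (-2)·0.0000) / (-10) = 0.5000
  y = (-4 - (-4)·0.5000 - (-4)·0.0000) / (10) = -0.2000
  z = (-2 - (3)·0.5000 - (-1)·-0.2000) / (-7) = 0.5286
Iteration 2:
  x = (-5 - (-4)·-0.2000 - (-2)·0.5286) / (-10) = 0.4743
  y = (-4 - (-4)·0.4743 - (-4)·0.5286) / (10) = 0.0012
  z = (-2 - (3)·0.4743 - (-1)·0.0012) / (-7) = 0.4888
Iteration 3:
  x = (-5 - (-4)·0.0012 - (-2)·0.4888) / (-10) = 0.4018
  y = (-4 - (-4)·0.4018 - (-4)·0.4888) / (10) = -0.0438
  z = (-2 - (3)·0.4018 - (-1)·-0.0438) / (-7) = 0.4642

(0.4018, -0.0438, 0.4642)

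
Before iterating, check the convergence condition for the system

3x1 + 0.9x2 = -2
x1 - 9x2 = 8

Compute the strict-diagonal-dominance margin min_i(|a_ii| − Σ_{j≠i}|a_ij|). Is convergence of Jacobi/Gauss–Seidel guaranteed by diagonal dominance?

2.1

row 1: |3| − (0.9) = 2.1
row 2: |-9| − (1) = 8
minimum over rows = 2.1 → strictly diagonally dominant (convergence guaranteed)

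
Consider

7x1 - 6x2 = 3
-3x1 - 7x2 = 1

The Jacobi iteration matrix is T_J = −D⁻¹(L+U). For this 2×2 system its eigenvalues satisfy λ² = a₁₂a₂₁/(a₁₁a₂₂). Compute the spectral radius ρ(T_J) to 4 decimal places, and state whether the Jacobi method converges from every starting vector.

0.6061

a₁₂a₂₁/(a₁₁a₂₂) = (-6)·(-3) / ((7)·(-7)) = -0.367347
ρ = √|-0.367347| = √0.367347 = 0.6061
ρ < 1, so Jacobi converges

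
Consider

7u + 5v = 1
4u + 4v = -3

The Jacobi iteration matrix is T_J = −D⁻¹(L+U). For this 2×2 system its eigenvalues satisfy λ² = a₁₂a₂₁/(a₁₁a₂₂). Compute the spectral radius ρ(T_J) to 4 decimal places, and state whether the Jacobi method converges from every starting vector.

a₁₂a₂₁/(a₁₁a₂₂) = (5)·(4) / ((7)·(4)) = 0.714286
ρ = √|0.714286| = √0.714286 = 0.8452
ρ < 1, so Jacobi converges

0.8452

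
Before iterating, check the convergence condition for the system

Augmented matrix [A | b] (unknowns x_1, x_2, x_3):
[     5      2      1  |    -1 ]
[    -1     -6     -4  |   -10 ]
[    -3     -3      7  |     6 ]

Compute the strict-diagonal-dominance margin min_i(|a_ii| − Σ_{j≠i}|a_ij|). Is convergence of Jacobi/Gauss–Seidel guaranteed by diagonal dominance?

1

row 1: |5| − (2+1) = 2
row 2: |-6| − (1+4) = 1
row 3: |7| − (3+3) = 1
minimum over rows = 1 → strictly diagonally dominant (convergence guaranteed)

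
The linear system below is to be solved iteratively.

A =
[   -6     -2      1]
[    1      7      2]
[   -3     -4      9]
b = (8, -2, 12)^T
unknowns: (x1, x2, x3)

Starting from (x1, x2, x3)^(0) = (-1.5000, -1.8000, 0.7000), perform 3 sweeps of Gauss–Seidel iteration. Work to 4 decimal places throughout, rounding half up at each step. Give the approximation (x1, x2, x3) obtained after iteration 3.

(-1.0631, -0.3636, 0.8174)

Iteration 1:
  x1 = (8 - (-2)·-1.8000 - (1)·0.7000) / (-6) = -0.6167
  x2 = (-2 - (1)·-0.6167 - (2)·0.7000) / (7) = -0.3976
  x3 = (12 - (-3)·-0.6167 - (-4)·-0.3976) / (9) = 0.9511
Iteration 2:
  x1 = (8 - (-2)·-0.3976 - (1)·0.9511) / (-6) = -1.0423
  x2 = (-2 - (1)·-1.0423 - (2)·0.9511) / (7) = -0.4086
  x3 = (12 - (-3)·-1.0423 - (-4)·-0.4086) / (9) = 0.8043
Iteration 3:
  x1 = (8 - (-2)·-0.4086 - (1)·0.8043) / (-6) = -1.0631
  x2 = (-2 - (1)·-1.0631 - (2)·0.8043) / (7) = -0.3636
  x3 = (12 - (-3)·-1.0631 - (-4)·-0.3636) / (9) = 0.8174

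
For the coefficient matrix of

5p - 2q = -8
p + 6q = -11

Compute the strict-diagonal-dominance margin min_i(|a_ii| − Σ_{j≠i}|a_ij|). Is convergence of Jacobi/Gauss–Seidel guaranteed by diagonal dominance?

3

row 1: |5| − (2) = 3
row 2: |6| − (1) = 5
minimum over rows = 3 → strictly diagonally dominant (convergence guaranteed)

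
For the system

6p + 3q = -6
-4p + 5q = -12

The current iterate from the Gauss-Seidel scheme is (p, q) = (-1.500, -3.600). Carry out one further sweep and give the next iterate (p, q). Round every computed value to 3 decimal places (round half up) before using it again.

One sweep:
  p = (-6 - (3)·-3.600) / (6) = 0.800
  q = (-12 - (-4)·0.800) / (5) = -1.760

(0.800, -1.760)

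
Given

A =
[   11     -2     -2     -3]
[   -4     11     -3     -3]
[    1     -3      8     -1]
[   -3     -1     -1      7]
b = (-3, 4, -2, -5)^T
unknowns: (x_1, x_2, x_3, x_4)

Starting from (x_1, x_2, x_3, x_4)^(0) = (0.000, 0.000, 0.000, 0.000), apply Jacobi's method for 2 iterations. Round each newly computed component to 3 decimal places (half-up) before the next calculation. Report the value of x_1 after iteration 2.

Iteration 1:
  x_1 = (-3 - (-2)·0.000 - (-2)·0.000 - (-3)·0.000) / (11) = -0.273
  x_2 = (4 - (-4)·0.000 - (-3)·0.000 - (-3)·0.000) / (11) = 0.364
  x_3 = (-2 - (1)·0.000 - (-3)·0.000 - (-1)·0.000) / (8) = -0.250
  x_4 = (-5 - (-3)·0.000 - (-1)·0.000 - (-1)·0.000) / (7) = -0.714
Iteration 2:
  x_1 = (-3 - (-2)·0.364 - (-2)·-0.250 - (-3)·-0.714) / (11) = -0.447
  x_2 = (4 - (-4)·-0.273 - (-3)·-0.250 - (-3)·-0.714) / (11) = 0.001
  x_3 = (-2 - (1)·-0.273 - (-3)·0.364 - (-1)·-0.714) / (8) = -0.169
  x_4 = (-5 - (-3)·-0.273 - (-1)·0.364 - (-1)·-0.250) / (7) = -0.815

-0.447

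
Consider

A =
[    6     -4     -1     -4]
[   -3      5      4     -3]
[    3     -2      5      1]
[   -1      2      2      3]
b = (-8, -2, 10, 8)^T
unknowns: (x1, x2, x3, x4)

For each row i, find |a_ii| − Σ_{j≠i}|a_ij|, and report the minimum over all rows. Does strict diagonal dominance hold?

row 1: |6| − (4+1+4) = -3
row 2: |5| − (3+4+3) = -5
row 3: |5| − (3+2+1) = -1
row 4: |3| − (1+2+2) = -2
minimum over rows = -5 → not strictly diagonally dominant

-5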